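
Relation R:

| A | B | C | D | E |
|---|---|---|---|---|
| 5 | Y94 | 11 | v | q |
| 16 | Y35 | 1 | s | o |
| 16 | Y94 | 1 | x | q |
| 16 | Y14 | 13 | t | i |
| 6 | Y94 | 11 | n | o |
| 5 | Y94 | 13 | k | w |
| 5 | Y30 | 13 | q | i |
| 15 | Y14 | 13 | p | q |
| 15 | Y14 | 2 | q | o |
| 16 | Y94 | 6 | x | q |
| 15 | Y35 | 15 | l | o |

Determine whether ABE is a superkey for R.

Two distinct rows share (A=16, B=Y94, E=q), so ABE does not determine every attribute — not a superkey.

No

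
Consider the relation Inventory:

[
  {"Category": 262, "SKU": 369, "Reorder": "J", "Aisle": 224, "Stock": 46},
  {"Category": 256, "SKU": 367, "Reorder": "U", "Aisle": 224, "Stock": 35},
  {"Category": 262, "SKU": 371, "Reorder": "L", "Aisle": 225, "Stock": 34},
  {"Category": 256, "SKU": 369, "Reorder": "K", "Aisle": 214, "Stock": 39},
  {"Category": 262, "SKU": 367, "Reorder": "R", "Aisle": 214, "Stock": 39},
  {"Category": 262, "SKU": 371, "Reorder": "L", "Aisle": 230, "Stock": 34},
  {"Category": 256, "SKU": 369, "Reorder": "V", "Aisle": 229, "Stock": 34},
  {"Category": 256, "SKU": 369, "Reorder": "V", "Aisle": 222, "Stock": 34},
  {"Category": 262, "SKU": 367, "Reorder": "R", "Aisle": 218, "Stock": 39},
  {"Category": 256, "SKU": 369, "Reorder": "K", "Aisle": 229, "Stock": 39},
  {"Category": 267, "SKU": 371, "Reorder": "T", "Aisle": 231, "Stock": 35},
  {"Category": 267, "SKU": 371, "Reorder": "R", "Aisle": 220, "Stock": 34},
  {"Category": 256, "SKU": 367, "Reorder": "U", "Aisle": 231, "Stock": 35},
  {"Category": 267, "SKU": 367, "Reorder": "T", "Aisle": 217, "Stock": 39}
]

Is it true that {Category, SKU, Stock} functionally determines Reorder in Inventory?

(Category=262, SKU=369, Stock=46): 1 row → Reorder = J ✓
(Category=256, SKU=367, Stock=35): 2 rows → Reorder = U, U ✓
(Category=262, SKU=371, Stock=34): 2 rows → Reorder = L, L ✓
(Category=256, SKU=369, Stock=39): 2 rows → Reorder = K, K ✓
(Category=262, SKU=367, Stock=39): 2 rows → Reorder = R, R ✓
(Category=256, SKU=369, Stock=34): 2 rows → Reorder = V, V ✓
(Category=267, SKU=371, Stock=35): 1 row → Reorder = T ✓
(Category=267, SKU=371, Stock=34): 1 row → Reorder = R ✓
(Category=267, SKU=367, Stock=39): 1 row → Reorder = T ✓
Every {Category, SKU, Stock} value is associated with a single Reorder value, so {Category, SKU, Stock} -> Reorder holds.

Yes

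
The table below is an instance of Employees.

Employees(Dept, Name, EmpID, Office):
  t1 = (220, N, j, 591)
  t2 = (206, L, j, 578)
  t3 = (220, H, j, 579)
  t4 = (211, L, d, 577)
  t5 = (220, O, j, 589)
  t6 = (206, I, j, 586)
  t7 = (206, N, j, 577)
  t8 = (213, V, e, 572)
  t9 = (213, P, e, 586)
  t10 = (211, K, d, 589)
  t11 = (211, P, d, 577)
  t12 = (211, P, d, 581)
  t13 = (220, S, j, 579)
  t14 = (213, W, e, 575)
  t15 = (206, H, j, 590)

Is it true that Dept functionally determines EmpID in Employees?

Dept=220: rows 1, 3, 5, 13 → EmpID = j, j, j, j ✓
Dept=206: rows 2, 6, 7, 15 → EmpID = j, j, j, j ✓
Dept=211: rows 4, 10, 11, 12 → EmpID = d, d, d, d ✓
Dept=213: rows 8, 9, 14 → EmpID = e, e, e ✓
Every Dept value is associated with a single EmpID value, so Dept -> EmpID holds.

Yes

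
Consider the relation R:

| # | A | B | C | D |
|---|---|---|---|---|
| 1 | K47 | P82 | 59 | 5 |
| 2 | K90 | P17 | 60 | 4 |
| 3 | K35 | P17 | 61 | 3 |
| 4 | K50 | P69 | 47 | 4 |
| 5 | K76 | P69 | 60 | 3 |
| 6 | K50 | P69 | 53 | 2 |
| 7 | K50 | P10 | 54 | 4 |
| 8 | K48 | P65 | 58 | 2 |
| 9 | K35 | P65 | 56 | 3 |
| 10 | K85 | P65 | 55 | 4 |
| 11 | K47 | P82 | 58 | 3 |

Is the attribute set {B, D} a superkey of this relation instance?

All 11 rows have distinct {B, D} values, so {B, D} → (all attributes) holds and {B, D} is a superkey.

Yes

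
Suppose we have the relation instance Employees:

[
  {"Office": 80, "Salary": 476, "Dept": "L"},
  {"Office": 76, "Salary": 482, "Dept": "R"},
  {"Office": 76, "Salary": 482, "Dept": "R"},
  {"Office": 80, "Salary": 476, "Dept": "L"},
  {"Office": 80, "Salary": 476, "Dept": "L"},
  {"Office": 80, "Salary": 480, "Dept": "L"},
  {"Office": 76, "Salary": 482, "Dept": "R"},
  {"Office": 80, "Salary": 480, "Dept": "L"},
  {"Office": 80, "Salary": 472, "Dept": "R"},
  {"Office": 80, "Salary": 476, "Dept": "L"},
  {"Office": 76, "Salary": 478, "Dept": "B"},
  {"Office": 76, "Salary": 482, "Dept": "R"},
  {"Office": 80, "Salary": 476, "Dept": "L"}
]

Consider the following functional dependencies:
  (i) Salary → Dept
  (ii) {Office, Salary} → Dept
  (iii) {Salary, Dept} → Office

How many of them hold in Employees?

3

(i) Salary → Dept: every LHS value maps to a single RHS value — holds.
(ii) {Office, Salary} → Dept: every LHS value maps to a single RHS value — holds.
(iii) {Salary, Dept} → Office: every LHS value maps to a single RHS value — holds.
3 of the 3 dependencies hold.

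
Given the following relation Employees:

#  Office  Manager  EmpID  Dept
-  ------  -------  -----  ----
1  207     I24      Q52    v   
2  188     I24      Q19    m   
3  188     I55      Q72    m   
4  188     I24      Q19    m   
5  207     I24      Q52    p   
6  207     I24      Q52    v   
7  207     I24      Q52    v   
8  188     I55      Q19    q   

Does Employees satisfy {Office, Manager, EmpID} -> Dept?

(Office=207, Manager=I24, EmpID=Q52): rows 1, 5, 6, 7 → Dept takes values {v, p} — violation
(Office=188, Manager=I24, EmpID=Q19): rows 2, 4 → Dept = m, m ✓
(Office=188, Manager=I55, EmpID=Q72): row 3 → Dept = m ✓
(Office=188, Manager=I55, EmpID=Q19): row 8 → Dept = q ✓
Two rows agree on {Office, Manager, EmpID} but differ on Dept, so {Office, Manager, EmpID} -> Dept does not hold.

No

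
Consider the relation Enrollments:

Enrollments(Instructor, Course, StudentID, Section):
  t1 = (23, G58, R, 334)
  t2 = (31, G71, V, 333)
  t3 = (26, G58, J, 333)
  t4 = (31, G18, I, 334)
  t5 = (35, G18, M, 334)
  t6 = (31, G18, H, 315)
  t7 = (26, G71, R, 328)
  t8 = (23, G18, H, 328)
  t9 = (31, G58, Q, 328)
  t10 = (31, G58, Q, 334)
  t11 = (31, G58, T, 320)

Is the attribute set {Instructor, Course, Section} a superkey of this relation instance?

All 11 rows have distinct {Instructor, Course, Section} values, so {Instructor, Course, Section} → (all attributes) holds and {Instructor, Course, Section} is a superkey.

Yes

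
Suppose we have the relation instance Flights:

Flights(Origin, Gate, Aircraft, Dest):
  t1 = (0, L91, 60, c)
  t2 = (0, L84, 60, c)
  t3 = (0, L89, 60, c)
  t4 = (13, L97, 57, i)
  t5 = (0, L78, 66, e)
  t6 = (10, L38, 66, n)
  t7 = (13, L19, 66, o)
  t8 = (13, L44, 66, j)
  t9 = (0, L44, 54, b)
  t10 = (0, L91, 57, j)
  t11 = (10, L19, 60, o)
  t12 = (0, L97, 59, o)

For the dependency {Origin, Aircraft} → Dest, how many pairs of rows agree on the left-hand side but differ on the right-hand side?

1

(Origin=0, Aircraft=60): all 3 rows agree on Dest — 0 pairs.
(Origin=13, Aircraft=66): violating pairs (7,8) — 1 pair.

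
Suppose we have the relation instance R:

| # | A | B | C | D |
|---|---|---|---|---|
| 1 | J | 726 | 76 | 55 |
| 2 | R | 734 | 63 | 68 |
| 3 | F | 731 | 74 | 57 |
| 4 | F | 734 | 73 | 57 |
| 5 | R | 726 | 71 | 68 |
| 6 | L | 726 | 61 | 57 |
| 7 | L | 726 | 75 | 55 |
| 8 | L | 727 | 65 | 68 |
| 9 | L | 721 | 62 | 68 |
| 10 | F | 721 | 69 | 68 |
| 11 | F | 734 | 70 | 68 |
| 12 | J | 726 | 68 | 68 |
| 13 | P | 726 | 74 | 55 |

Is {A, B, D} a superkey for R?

Yes

All 13 rows have distinct {A, B, D} values, so {A, B, D} → (all attributes) holds and {A, B, D} is a superkey.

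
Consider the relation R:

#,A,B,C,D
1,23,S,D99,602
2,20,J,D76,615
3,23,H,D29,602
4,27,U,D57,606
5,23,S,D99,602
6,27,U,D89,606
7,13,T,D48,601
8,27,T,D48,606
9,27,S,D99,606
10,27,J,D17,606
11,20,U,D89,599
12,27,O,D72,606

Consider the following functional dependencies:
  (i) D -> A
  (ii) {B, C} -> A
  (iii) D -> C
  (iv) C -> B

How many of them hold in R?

(i) D -> A: every LHS value maps to a single RHS value — holds.
(ii) {B, C} -> A: (B=S, C=D99): rows 1, 5, 9 → A takes values {23, 27} — violation; (B=U, C=D89): rows 6, 11 → A takes values {27, 20} — violation; (B=T, C=D48): rows 7, 8 → A takes values {13, 27} — violation — fails.
(iii) D -> C: D=602: rows 1, 3, 5 → C takes values {D99, D29} — violation; D=606: rows 4, 6, 8, 9, 10, 12 → C takes values {D57, D89, D48, D99, D17, D72} — violation — fails.
(iv) C -> B: every LHS value maps to a single RHS value — holds.
2 of the 4 dependencies hold.

2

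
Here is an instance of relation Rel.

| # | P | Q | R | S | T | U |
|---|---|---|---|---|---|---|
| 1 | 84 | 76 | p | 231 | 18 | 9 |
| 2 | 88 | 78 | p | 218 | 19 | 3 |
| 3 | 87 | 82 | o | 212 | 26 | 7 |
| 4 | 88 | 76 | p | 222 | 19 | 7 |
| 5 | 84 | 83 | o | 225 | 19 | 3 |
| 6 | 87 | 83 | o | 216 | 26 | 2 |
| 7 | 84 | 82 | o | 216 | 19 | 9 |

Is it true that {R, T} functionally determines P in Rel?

Yes

(R=p, T=18): row 1 → P = 84 ✓
(R=p, T=19): rows 2, 4 → P = 88, 88 ✓
(R=o, T=26): rows 3, 6 → P = 87, 87 ✓
(R=o, T=19): rows 5, 7 → P = 84, 84 ✓
Every {R, T} value is associated with a single P value, so {R, T} → P holds.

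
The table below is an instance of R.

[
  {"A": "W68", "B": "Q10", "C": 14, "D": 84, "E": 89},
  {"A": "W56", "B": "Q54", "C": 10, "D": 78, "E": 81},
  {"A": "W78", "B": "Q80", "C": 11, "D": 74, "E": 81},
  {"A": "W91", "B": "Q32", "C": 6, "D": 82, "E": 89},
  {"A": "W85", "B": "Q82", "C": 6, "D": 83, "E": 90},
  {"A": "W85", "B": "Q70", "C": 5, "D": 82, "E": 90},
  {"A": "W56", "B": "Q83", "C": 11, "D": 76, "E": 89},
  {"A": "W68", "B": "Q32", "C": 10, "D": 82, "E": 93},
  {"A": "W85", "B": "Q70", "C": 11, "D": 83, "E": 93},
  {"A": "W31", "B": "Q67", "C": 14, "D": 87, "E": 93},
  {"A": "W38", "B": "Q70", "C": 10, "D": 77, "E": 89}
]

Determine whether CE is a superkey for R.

All 11 rows have distinct CE values, so CE → (all attributes) holds and CE is a superkey.

Yes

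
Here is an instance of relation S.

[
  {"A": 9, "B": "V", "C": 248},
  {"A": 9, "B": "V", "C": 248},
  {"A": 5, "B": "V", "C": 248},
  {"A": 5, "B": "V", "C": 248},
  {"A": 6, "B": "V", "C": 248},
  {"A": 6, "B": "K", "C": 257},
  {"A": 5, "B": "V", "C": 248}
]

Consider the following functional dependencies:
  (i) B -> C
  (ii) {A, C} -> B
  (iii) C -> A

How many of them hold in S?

2

(i) B -> C: every LHS value maps to a single RHS value — holds.
(ii) {A, C} -> B: every LHS value maps to a single RHS value — holds.
(iii) C -> A: C=248: 6 rows → A takes values {9, 5, 6} — violation — fails.
2 of the 3 dependencies hold.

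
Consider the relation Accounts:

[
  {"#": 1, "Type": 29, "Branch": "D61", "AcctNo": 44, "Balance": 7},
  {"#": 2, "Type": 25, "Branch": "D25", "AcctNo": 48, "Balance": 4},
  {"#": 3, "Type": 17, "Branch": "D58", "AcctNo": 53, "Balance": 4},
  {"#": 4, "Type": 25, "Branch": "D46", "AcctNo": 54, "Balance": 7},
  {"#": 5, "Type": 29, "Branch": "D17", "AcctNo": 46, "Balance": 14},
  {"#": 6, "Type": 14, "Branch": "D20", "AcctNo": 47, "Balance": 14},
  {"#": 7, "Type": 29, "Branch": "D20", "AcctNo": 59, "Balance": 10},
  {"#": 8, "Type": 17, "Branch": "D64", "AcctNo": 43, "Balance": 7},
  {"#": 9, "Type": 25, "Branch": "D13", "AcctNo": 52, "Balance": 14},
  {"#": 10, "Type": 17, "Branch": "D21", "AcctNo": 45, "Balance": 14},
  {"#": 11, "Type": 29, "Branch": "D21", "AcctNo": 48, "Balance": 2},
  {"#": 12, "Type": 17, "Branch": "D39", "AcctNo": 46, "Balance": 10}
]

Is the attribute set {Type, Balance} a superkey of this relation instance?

Yes

All 12 rows have distinct {Type, Balance} values, so {Type, Balance} → (all attributes) holds and {Type, Balance} is a superkey.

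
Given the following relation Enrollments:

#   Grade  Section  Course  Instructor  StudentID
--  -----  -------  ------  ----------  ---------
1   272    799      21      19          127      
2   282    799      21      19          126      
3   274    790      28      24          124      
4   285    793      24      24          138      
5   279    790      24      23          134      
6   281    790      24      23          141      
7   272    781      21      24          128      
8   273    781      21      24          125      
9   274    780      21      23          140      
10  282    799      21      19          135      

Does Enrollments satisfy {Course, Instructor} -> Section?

Yes

(Course=21, Instructor=19): rows 1, 2, 10 → Section = 799, 799, 799 ✓
(Course=28, Instructor=24): row 3 → Section = 790 ✓
(Course=24, Instructor=24): row 4 → Section = 793 ✓
(Course=24, Instructor=23): rows 5, 6 → Section = 790, 790 ✓
(Course=21, Instructor=24): rows 7, 8 → Section = 781, 781 ✓
(Course=21, Instructor=23): row 9 → Section = 780 ✓
Every {Course, Instructor} value is associated with a single Section value, so {Course, Instructor} -> Section holds.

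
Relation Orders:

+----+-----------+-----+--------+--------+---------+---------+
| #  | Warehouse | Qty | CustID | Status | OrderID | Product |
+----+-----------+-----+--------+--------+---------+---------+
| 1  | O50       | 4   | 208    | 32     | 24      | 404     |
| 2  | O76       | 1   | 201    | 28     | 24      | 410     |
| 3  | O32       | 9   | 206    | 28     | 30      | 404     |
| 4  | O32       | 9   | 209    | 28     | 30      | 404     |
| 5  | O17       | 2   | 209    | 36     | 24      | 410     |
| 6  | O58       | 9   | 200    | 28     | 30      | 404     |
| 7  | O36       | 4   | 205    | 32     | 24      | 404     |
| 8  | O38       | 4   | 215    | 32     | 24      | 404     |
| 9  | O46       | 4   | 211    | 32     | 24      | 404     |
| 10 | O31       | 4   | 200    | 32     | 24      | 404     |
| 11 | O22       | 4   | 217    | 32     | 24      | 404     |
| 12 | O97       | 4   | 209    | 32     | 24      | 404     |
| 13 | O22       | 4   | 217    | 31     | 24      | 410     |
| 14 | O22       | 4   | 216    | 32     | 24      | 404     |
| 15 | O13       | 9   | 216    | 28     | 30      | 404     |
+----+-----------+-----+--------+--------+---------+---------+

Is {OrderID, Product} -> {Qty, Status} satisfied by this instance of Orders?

No

(OrderID=24, Product=404): rows 1, 7, 8, 9, 10, 11, 12, 14 → {Qty,Status} = (4, 32), (4, 32), (4, 32), (4, 32), (4, 32), (4, 32), (4, 32), (4, 32) ✓
(OrderID=24, Product=410): rows 2, 5, 13 → {Qty,Status} takes values {(1, 28), (2, 36), (4, 31)} — violation
(OrderID=30, Product=404): rows 3, 4, 6, 15 → {Qty,Status} = (9, 28), (9, 28), (9, 28), (9, 28) ✓
Two rows agree on {OrderID, Product} but differ on {Qty, Status}, so {OrderID, Product} -> {Qty, Status} does not hold.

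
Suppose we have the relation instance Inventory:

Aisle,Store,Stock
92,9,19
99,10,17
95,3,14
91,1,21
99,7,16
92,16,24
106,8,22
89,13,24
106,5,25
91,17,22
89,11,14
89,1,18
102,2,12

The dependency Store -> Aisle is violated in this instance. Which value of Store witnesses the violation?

1

Store=9: 1 row → Aisle = 92 ✓
Store=10: 1 row → Aisle = 99 ✓
Store=3: 1 row → Aisle = 95 ✓
Store=1: 2 rows → Aisle takes values {91, 89} — violation
Store=7: 1 row → Aisle = 99 ✓
Store=16: 1 row → Aisle = 92 ✓
Store=8: 1 row → Aisle = 106 ✓
Store=13: 1 row → Aisle = 89 ✓
Store=5: 1 row → Aisle = 106 ✓
Store=17: 1 row → Aisle = 91 ✓
Store=11: 1 row → Aisle = 89 ✓
Store=2: 1 row → Aisle = 102 ✓
The only Store value with inconsistent Aisle is Store=1.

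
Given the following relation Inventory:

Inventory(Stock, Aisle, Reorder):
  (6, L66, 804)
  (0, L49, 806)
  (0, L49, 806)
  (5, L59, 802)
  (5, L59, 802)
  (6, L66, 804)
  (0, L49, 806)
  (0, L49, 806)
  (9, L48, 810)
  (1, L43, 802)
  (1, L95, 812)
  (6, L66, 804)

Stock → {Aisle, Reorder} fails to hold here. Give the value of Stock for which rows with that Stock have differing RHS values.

1

Stock=6: 3 rows → {Aisle,Reorder} = (L66, 804), (L66, 804), (L66, 804) ✓
Stock=0: 4 rows → {Aisle,Reorder} = (L49, 806), (L49, 806), (L49, 806), (L49, 806) ✓
Stock=5: 2 rows → {Aisle,Reorder} = (L59, 802), (L59, 802) ✓
Stock=9: 1 row → {Aisle,Reorder} = (L48, 810) ✓
Stock=1: 2 rows → {Aisle,Reorder} takes values {(L43, 802), (L95, 812)} — violation
The only Stock value with inconsistent RHS is Stock=1.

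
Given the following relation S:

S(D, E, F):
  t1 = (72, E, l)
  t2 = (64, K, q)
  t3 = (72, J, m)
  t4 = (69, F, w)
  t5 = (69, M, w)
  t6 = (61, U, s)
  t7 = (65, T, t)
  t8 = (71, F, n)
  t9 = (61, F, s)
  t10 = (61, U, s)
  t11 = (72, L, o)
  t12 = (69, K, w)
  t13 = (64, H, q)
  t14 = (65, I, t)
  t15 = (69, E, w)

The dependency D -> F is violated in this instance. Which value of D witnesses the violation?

72

D=72: rows 1, 3, 11 → F takes values {l, m, o} — violation
D=64: rows 2, 13 → F = q, q ✓
D=69: rows 4, 5, 12, 15 → F = w, w, w, w ✓
D=61: rows 6, 9, 10 → F = s, s, s ✓
D=65: rows 7, 14 → F = t, t ✓
D=71: row 8 → F = n ✓
The only D value with inconsistent F is D=72.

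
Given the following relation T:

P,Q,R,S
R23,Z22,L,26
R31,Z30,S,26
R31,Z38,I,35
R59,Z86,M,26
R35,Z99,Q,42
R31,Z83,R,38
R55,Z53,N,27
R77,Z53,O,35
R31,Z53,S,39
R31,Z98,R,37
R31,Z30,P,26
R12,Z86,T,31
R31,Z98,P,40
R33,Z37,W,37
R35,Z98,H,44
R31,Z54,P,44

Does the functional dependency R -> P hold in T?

R=L: 1 row → P = R23 ✓
R=S: 2 rows → P = R31, R31 ✓
R=I: 1 row → P = R31 ✓
R=M: 1 row → P = R59 ✓
R=Q: 1 row → P = R35 ✓
R=R: 2 rows → P = R31, R31 ✓
R=N: 1 row → P = R55 ✓
R=O: 1 row → P = R77 ✓
R=P: 3 rows → P = R31, R31, R31 ✓
R=T: 1 row → P = R12 ✓
R=W: 1 row → P = R33 ✓
R=H: 1 row → P = R35 ✓
Every R value is associated with a single P value, so R -> P holds.

Yes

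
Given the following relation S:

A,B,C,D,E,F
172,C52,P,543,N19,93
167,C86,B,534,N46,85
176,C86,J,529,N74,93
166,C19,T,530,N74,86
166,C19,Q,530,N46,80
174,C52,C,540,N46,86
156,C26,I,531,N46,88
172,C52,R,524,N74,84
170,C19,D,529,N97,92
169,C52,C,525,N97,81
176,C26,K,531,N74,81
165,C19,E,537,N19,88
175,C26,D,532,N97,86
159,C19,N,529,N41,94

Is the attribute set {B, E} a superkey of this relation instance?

Yes

All 14 rows have distinct {B, E} values, so {B, E} → (all attributes) holds and {B, E} is a superkey.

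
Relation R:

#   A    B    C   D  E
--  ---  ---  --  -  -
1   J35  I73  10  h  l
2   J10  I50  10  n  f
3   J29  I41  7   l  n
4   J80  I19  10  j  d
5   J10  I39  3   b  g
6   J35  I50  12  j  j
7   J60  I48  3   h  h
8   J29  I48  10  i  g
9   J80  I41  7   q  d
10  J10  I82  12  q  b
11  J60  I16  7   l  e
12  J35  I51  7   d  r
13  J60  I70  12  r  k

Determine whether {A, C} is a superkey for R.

All 13 rows have distinct {A, C} values, so {A, C} → (all attributes) holds and {A, C} is a superkey.

Yes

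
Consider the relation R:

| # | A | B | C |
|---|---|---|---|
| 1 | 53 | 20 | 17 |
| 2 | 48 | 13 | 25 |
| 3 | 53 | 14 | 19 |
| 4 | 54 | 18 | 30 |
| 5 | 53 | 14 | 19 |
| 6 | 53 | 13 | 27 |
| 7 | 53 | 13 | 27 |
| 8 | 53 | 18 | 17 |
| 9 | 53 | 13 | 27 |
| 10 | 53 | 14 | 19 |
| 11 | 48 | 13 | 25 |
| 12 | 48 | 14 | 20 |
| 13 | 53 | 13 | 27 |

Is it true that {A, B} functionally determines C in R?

(A=53, B=20): row 1 → C = 17 ✓
(A=48, B=13): rows 2, 11 → C = 25, 25 ✓
(A=53, B=14): rows 3, 5, 10 → C = 19, 19, 19 ✓
(A=54, B=18): row 4 → C = 30 ✓
(A=53, B=13): rows 6, 7, 9, 13 → C = 27, 27, 27, 27 ✓
(A=53, B=18): row 8 → C = 17 ✓
(A=48, B=14): row 12 → C = 20 ✓
Every {A, B} value is associated with a single C value, so {A, B} → C holds.

Yes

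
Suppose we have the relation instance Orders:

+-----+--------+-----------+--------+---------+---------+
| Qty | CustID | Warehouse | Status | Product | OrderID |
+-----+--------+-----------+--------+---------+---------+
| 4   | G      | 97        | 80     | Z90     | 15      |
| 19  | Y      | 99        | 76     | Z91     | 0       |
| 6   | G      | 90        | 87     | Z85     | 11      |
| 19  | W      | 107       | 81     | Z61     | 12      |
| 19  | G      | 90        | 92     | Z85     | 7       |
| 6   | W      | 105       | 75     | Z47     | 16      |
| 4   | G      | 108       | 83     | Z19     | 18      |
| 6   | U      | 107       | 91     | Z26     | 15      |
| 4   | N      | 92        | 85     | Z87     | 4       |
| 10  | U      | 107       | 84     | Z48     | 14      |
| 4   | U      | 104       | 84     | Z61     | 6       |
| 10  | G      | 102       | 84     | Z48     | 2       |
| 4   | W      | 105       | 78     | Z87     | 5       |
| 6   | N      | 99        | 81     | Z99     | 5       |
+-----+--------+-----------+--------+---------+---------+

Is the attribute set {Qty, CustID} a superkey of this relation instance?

Two distinct rows share (Qty=4, CustID=G), so {Qty, CustID} does not determine every attribute — not a superkey.

No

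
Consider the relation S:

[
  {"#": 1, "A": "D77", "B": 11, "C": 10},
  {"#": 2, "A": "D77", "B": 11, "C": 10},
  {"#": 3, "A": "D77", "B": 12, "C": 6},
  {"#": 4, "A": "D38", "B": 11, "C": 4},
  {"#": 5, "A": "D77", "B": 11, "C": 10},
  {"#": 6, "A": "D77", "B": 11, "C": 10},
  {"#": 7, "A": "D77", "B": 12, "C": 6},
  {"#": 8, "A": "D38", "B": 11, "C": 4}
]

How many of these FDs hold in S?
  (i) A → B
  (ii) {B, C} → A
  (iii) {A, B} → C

(i) A → B: A=D77: rows 1, 2, 3, 5, 6, 7 → B takes values {11, 12} — violation — fails.
(ii) {B, C} → A: every LHS value maps to a single RHS value — holds.
(iii) {A, B} → C: every LHS value maps to a single RHS value — holds.
2 of the 3 dependencies hold.

2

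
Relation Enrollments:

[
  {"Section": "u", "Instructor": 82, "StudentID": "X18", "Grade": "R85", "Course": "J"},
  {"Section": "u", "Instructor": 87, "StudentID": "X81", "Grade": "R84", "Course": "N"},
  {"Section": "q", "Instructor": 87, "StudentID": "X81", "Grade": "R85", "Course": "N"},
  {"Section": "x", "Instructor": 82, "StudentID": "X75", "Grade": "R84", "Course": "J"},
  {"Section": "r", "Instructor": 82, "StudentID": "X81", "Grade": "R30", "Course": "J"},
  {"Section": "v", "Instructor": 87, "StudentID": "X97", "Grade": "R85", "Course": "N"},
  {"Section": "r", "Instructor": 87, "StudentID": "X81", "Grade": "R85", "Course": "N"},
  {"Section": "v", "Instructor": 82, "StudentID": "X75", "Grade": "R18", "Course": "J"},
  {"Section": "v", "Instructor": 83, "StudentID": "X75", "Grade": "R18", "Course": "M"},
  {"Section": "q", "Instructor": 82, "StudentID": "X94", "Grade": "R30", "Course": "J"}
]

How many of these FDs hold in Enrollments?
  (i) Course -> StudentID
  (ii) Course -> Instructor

1

(i) Course -> StudentID: Course=J: 5 rows → StudentID takes values {X18, X75, X81, X94} — violation; Course=N: 4 rows → StudentID takes values {X81, X97} — violation — fails.
(ii) Course -> Instructor: every LHS value maps to a single RHS value — holds.
1 of the 2 dependencies holds.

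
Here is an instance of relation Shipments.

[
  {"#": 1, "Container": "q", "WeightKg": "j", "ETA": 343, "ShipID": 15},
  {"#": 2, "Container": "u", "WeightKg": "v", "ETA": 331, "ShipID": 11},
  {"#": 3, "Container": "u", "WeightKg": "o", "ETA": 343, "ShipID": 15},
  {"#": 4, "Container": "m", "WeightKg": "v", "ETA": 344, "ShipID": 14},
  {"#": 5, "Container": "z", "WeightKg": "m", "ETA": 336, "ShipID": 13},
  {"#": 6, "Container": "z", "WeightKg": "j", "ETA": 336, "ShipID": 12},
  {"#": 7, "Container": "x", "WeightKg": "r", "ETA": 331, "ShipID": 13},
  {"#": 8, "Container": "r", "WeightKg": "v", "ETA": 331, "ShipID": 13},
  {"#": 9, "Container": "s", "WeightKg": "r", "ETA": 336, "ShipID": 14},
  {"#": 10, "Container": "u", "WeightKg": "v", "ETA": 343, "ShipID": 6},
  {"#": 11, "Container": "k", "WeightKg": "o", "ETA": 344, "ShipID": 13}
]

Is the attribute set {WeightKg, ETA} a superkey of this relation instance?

Rows 2 and 8 have the same {WeightKg, ETA} value (WeightKg=v, ETA=331) but are distinct tuples, so {WeightKg, ETA} does not determine every attribute — not a superkey.

No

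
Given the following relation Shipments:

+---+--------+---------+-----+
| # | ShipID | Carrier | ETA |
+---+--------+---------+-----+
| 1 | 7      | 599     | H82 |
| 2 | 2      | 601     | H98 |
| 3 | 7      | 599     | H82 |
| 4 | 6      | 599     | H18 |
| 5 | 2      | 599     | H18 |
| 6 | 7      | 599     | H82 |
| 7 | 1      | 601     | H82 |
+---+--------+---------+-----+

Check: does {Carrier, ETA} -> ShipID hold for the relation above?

(Carrier=599, ETA=H82): rows 1, 3, 6 → ShipID = 7, 7, 7 ✓
(Carrier=601, ETA=H98): row 2 → ShipID = 2 ✓
(Carrier=599, ETA=H18): rows 4, 5 → ShipID takes values {6, 2} — violation
(Carrier=601, ETA=H82): row 7 → ShipID = 1 ✓
Two rows agree on {Carrier, ETA} but differ on ShipID, so {Carrier, ETA} -> ShipID does not hold.

No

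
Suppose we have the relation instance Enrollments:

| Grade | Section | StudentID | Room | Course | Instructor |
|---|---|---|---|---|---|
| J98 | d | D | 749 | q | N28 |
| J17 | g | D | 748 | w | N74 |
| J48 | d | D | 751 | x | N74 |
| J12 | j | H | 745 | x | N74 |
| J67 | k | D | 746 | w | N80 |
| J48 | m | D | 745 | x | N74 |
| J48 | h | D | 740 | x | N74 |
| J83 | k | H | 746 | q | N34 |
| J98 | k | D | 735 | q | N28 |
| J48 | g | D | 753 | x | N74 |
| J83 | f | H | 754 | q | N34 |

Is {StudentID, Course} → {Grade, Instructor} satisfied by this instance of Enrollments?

(StudentID=D, Course=q): 2 rows → {Grade,Instructor} = (J98, N28), (J98, N28) ✓
(StudentID=D, Course=w): 2 rows → {Grade,Instructor} takes values {(J17, N74), (J67, N80)} — violation
(StudentID=D, Course=x): 4 rows → {Grade,Instructor} = (J48, N74), (J48, N74), (J48, N74), (J48, N74) ✓
(StudentID=H, Course=x): 1 row → {Grade,Instructor} = (J12, N74) ✓
(StudentID=H, Course=q): 2 rows → {Grade,Instructor} = (J83, N34), (J83, N34) ✓
Two rows agree on {StudentID, Course} but differ on {Grade, Instructor}, so {StudentID, Course} → {Grade, Instructor} does not hold.

No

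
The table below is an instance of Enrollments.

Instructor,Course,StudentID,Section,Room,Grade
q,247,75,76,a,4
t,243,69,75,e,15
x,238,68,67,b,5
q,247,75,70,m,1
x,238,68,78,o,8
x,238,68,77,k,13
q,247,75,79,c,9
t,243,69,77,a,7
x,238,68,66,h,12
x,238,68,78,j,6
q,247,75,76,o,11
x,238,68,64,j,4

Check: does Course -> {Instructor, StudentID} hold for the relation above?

Course=247: 4 rows → {Instructor,StudentID} = (q, 75), (q, 75), (q, 75), (q, 75) ✓
Course=243: 2 rows → {Instructor,StudentID} = (t, 69), (t, 69) ✓
Course=238: 6 rows → {Instructor,StudentID} = (x, 68), (x, 68), (x, 68), (x, 68), (x, 68), (x, 68) ✓
Every Course value is associated with a single {Instructor, StudentID} value, so Course -> {Instructor, StudentID} holds.

Yes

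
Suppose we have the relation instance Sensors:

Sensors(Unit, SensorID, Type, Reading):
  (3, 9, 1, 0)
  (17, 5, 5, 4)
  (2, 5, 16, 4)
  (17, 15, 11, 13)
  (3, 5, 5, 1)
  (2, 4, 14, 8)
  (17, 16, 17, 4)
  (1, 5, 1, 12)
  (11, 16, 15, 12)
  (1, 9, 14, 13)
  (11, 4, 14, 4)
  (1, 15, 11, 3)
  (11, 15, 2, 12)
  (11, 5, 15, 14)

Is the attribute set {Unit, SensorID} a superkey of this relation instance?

All 14 rows have distinct {Unit, SensorID} values, so {Unit, SensorID} → (all attributes) holds and {Unit, SensorID} is a superkey.

Yes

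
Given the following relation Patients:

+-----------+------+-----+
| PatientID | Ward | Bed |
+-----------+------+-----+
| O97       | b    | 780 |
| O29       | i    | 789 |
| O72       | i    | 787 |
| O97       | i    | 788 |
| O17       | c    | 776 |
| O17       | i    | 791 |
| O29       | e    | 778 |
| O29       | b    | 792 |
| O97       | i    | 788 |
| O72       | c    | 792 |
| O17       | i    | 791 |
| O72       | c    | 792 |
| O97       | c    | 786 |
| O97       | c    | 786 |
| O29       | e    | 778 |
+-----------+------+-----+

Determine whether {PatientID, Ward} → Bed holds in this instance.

(PatientID=O97, Ward=b): 1 row → Bed = 780 ✓
(PatientID=O29, Ward=i): 1 row → Bed = 789 ✓
(PatientID=O72, Ward=i): 1 row → Bed = 787 ✓
(PatientID=O97, Ward=i): 2 rows → Bed = 788, 788 ✓
(PatientID=O17, Ward=c): 1 row → Bed = 776 ✓
(PatientID=O17, Ward=i): 2 rows → Bed = 791, 791 ✓
(PatientID=O29, Ward=e): 2 rows → Bed = 778, 778 ✓
(PatientID=O29, Ward=b): 1 row → Bed = 792 ✓
(PatientID=O72, Ward=c): 2 rows → Bed = 792, 792 ✓
(PatientID=O97, Ward=c): 2 rows → Bed = 786, 786 ✓
Every {PatientID, Ward} value is associated with a single Bed value, so {PatientID, Ward} → Bed holds.

Yes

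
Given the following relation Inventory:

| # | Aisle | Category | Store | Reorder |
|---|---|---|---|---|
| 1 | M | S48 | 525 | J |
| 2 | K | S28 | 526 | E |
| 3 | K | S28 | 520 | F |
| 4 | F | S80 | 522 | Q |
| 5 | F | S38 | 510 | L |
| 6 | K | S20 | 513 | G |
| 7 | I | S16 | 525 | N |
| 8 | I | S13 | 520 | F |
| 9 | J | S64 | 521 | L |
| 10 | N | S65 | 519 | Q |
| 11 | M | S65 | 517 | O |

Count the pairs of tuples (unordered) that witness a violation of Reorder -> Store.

2

Reorder=F: all 2 rows agree on Store — 0 pairs.
Reorder=Q: violating pairs (4,10) — 1 pair.
Reorder=L: violating pairs (5,9) — 1 pair.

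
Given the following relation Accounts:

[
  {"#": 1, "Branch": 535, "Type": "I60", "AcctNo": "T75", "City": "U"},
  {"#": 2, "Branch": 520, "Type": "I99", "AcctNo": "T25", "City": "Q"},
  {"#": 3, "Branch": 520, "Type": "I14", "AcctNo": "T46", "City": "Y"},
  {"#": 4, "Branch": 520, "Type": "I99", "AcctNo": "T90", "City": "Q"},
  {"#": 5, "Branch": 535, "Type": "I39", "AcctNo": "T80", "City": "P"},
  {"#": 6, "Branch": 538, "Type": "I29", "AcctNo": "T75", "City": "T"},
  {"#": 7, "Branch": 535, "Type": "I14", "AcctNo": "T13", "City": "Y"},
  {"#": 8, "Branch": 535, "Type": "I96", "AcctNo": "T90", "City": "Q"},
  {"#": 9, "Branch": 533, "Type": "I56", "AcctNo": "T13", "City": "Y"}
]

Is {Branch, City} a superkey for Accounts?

No

Rows 2 and 4 have the same {Branch, City} value (Branch=520, City=Q) but are distinct tuples, so {Branch, City} does not determine every attribute — not a superkey.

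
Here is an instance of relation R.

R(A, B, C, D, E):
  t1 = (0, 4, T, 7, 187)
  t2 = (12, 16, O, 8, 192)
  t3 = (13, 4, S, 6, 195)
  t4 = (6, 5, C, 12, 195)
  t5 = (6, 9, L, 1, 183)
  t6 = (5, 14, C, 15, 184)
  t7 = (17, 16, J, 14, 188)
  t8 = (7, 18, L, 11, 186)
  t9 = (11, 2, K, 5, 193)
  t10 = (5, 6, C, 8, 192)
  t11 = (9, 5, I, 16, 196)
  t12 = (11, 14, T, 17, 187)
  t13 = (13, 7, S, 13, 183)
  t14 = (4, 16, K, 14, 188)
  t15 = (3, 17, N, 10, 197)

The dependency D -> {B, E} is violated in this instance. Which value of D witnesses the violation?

D=7: row 1 → {B,E} = (4, 187) ✓
D=8: rows 2, 10 → {B,E} takes values {(16, 192), (6, 192)} — violation
D=6: row 3 → {B,E} = (4, 195) ✓
D=12: row 4 → {B,E} = (5, 195) ✓
D=1: row 5 → {B,E} = (9, 183) ✓
D=15: row 6 → {B,E} = (14, 184) ✓
D=14: rows 7, 14 → {B,E} = (16, 188), (16, 188) ✓
D=11: row 8 → {B,E} = (18, 186) ✓
D=5: row 9 → {B,E} = (2, 193) ✓
D=16: row 11 → {B,E} = (5, 196) ✓
D=17: row 12 → {B,E} = (14, 187) ✓
D=13: row 13 → {B,E} = (7, 183) ✓
D=10: row 15 → {B,E} = (17, 197) ✓
The only D value with inconsistent RHS is D=8.

8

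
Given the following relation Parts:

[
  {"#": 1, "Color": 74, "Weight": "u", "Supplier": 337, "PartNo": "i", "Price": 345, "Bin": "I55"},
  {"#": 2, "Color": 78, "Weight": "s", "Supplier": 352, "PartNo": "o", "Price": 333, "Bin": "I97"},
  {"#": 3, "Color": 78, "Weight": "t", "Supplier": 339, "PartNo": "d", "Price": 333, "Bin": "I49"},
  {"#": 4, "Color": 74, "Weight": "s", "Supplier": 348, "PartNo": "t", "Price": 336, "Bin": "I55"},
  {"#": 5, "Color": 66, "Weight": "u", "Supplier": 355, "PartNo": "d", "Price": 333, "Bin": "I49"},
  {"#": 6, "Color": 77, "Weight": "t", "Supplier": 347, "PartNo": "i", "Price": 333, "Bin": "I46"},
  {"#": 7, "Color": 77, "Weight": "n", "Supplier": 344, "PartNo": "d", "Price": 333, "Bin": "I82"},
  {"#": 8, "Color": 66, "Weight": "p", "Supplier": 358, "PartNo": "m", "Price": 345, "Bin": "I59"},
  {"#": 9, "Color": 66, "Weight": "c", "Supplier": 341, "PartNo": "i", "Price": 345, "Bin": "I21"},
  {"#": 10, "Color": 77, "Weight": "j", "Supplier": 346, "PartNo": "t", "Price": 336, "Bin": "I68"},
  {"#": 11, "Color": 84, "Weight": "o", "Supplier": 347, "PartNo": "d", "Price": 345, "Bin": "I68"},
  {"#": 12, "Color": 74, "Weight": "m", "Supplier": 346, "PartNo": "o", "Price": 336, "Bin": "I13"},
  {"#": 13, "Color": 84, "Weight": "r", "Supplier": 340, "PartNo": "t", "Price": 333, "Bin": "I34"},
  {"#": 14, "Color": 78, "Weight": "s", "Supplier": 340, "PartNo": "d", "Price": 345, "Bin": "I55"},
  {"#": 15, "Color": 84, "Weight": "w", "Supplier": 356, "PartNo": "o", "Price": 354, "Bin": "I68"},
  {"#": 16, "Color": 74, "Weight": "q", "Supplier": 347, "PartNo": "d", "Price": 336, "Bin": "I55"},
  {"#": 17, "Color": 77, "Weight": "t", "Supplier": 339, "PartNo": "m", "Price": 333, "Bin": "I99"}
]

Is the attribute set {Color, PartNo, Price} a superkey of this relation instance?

All 17 rows have distinct {Color, PartNo, Price} values, so {Color, PartNo, Price} → (all attributes) holds and {Color, PartNo, Price} is a superkey.

Yes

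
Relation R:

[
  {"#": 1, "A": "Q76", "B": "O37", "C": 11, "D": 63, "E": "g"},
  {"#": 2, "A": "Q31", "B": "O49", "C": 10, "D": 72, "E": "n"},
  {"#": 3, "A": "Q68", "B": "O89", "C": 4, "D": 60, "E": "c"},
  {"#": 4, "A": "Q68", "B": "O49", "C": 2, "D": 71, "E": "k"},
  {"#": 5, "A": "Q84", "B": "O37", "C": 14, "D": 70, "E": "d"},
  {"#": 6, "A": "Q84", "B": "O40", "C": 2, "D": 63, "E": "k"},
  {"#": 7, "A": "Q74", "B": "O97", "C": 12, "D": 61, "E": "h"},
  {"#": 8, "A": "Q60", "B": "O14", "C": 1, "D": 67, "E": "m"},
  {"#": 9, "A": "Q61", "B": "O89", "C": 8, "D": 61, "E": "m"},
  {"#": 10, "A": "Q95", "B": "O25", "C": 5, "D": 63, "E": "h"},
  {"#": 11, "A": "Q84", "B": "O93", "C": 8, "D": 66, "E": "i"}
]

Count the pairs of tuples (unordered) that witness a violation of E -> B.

3

E=k: violating pairs (4,6) — 1 pair.
E=h: violating pairs (7,10) — 1 pair.
E=m: violating pairs (8,9) — 1 pair.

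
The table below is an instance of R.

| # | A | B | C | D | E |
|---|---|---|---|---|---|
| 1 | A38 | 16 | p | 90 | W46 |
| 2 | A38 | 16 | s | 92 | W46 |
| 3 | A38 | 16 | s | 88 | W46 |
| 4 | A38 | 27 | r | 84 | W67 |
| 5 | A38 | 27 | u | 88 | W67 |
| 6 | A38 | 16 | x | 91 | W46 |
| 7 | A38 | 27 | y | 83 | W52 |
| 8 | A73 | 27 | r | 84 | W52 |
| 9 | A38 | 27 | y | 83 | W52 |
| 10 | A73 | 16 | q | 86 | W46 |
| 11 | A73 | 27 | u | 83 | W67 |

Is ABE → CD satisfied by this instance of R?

(A=A38, B=16, E=W46): rows 1, 2, 3, 6 → {C,D} takes values {(p, 90), (s, 92), (s, 88), (x, 91)} — violation
(A=A38, B=27, E=W67): rows 4, 5 → {C,D} takes values {(r, 84), (u, 88)} — violation
(A=A38, B=27, E=W52): rows 7, 9 → {C,D} = (y, 83), (y, 83) ✓
(A=A73, B=27, E=W52): row 8 → {C,D} = (r, 84) ✓
(A=A73, B=16, E=W46): row 10 → {C,D} = (q, 86) ✓
(A=A73, B=27, E=W67): row 11 → {C,D} = (u, 83) ✓
Two rows agree on ABE but differ on CD, so ABE → CD does not hold.

No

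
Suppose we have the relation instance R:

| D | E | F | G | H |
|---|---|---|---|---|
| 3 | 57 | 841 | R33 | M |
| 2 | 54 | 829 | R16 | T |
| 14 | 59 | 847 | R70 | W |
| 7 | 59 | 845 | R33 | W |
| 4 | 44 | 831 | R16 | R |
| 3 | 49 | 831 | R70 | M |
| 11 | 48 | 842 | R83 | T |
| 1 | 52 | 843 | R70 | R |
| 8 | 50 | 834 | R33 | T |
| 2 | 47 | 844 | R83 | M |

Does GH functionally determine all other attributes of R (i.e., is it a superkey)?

All 10 rows have distinct GH values, so GH → (all attributes) holds and GH is a superkey.

Yes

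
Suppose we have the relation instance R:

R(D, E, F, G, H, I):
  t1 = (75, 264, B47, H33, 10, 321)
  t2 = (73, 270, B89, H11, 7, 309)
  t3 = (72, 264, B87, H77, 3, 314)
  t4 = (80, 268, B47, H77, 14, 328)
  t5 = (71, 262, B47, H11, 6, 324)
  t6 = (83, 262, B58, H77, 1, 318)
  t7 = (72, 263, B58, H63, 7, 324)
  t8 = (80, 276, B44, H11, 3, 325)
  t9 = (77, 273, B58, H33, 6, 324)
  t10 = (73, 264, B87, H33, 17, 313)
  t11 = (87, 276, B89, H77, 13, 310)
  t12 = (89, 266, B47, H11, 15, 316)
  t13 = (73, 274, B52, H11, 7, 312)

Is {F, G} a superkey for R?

Rows 5 and 12 have the same {F, G} value (F=B47, G=H11) but are distinct tuples, so {F, G} does not determine every attribute — not a superkey.

No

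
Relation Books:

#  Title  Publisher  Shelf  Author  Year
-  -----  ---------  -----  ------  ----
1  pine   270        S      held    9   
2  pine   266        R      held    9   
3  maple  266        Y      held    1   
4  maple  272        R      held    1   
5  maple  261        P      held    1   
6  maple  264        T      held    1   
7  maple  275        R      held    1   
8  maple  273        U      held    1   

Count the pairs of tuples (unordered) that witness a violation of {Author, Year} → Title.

0

(Author=held, Year=9): all 2 rows agree on Title — 0 pairs.
(Author=held, Year=1): all 6 rows agree on Title — 0 pairs.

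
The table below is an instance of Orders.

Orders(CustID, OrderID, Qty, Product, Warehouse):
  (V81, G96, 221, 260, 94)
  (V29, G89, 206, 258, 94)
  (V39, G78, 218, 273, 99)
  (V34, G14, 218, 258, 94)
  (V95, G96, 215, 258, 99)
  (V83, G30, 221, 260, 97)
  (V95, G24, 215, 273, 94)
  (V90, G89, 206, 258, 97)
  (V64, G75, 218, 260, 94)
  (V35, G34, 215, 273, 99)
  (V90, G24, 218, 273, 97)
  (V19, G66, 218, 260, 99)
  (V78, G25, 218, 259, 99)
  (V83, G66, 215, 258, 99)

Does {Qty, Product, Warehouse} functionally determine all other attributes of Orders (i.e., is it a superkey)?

Two distinct rows share (Qty=215, Product=258, Warehouse=99), so {Qty, Product, Warehouse} does not determine every attribute — not a superkey.

No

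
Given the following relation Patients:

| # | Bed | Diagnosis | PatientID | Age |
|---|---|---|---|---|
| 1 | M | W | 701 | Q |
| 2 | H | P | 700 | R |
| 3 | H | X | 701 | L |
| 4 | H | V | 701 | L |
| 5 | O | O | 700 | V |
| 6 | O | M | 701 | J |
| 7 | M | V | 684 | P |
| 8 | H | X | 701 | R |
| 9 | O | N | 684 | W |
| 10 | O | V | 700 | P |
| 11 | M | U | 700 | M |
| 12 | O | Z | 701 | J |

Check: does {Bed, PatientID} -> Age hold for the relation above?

(Bed=M, PatientID=701): row 1 → Age = Q ✓
(Bed=H, PatientID=700): row 2 → Age = R ✓
(Bed=H, PatientID=701): rows 3, 4, 8 → Age takes values {L, R} — violation
(Bed=O, PatientID=700): rows 5, 10 → Age takes values {V, P} — violation
(Bed=O, PatientID=701): rows 6, 12 → Age = J, J ✓
(Bed=M, PatientID=684): row 7 → Age = P ✓
(Bed=O, PatientID=684): row 9 → Age = W ✓
(Bed=M, PatientID=700): row 11 → Age = M ✓
Two rows agree on {Bed, PatientID} but differ on Age, so {Bed, PatientID} -> Age does not hold.

No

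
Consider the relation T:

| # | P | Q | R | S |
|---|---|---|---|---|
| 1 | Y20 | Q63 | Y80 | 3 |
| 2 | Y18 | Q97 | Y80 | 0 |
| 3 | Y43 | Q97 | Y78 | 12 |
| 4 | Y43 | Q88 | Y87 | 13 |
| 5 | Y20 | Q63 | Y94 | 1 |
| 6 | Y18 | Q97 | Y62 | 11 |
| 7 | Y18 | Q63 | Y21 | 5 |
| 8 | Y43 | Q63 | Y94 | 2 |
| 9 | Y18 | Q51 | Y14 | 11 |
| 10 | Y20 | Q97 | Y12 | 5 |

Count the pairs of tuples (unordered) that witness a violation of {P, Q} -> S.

2

(P=Y20, Q=Q63): violating pairs (1,5) — 1 pair.
(P=Y18, Q=Q97): violating pairs (2,6) — 1 pair.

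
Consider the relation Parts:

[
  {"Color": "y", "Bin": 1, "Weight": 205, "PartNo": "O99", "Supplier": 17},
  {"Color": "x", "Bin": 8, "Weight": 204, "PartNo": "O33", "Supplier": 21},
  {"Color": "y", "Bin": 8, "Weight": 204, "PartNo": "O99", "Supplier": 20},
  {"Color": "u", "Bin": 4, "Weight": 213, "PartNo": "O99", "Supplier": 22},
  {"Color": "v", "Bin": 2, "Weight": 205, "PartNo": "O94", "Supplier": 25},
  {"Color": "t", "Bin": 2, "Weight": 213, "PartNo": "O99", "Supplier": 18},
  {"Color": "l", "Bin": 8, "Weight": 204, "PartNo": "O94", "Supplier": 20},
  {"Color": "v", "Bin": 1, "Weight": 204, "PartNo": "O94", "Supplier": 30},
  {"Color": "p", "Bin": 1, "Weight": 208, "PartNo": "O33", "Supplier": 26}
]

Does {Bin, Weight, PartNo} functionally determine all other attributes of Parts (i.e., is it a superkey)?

All 9 rows have distinct {Bin, Weight, PartNo} values, so {Bin, Weight, PartNo} → (all attributes) holds and {Bin, Weight, PartNo} is a superkey.

Yes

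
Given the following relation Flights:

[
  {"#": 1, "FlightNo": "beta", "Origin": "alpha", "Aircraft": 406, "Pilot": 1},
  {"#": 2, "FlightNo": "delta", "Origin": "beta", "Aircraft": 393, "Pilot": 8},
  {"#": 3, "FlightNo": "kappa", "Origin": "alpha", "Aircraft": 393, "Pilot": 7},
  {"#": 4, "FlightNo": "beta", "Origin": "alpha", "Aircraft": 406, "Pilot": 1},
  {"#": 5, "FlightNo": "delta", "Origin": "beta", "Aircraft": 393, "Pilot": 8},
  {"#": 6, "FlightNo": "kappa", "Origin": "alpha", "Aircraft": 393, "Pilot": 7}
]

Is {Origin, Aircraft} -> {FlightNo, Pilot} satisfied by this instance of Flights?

Yes

(Origin=alpha, Aircraft=406): rows 1, 4 → {FlightNo,Pilot} = (beta, 1), (beta, 1) ✓
(Origin=beta, Aircraft=393): rows 2, 5 → {FlightNo,Pilot} = (delta, 8), (delta, 8) ✓
(Origin=alpha, Aircraft=393): rows 3, 6 → {FlightNo,Pilot} = (kappa, 7), (kappa, 7) ✓
Every {Origin, Aircraft} value is associated with a single {FlightNo, Pilot} value, so {Origin, Aircraft} -> {FlightNo, Pilot} holds.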